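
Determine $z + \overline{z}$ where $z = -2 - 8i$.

z + conjugate(z) = (a + bi) + (a - bi) = 2a
= 2 * (-2) = -4


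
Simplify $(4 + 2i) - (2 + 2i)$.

(4 - 2) + (2 - 2)i = 2


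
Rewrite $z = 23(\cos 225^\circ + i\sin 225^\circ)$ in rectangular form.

a = r cos θ = 23 * -sqrt(2)/2 = -23*sqrt(2)/2
b = r sin θ = 23 * -sqrt(2)/2 = -23*sqrt(2)/2
z = -23*sqrt(2)/2 - (23*sqrt(2)/2)i


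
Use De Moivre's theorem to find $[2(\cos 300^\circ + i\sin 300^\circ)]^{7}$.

By De Moivre: z^n = r^n(cos(nθ) + i sin(nθ))
= 2^7(cos(7*300°) + i sin(7*300°))
= 128(cos 300° + i sin 300°)
= 64 - 64*sqrt(3)i


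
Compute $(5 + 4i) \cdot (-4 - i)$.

(a1*a2 - b1*b2) + (a1*b2 + b1*a2)i
= (-20 - (-4)) + (-5 + (-16))i
= -16 - 21i


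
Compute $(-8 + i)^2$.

(a + bi)^2 = a^2 - b^2 + 2abi
= (-8)^2 - 1^2 + 2*(-8)*1i
= 63 - 16i


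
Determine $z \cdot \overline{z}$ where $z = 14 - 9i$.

z * conjugate(z) = |z|^2 = a^2 + b^2
= 14^2 + (-9)^2 = 277


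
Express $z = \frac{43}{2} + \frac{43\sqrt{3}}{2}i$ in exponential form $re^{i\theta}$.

r = |z| = sqrt((43/2)^2 + (43*sqrt(3)/2)^2) = sqrt(1849/4 + 5547/4) = sqrt(1849) = 43
θ = arctan(b/a) = arctan(37.2391/21.5) (quadrant-adjusted) = 60° = π/3
z = 43e^(i*π/3)


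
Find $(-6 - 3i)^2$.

(a + bi)^2 = a^2 - b^2 + 2abi
= (-6)^2 - (-3)^2 + 2*(-6)*(-3)i
= 27 + 36i


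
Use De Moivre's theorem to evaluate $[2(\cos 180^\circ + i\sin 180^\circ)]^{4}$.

By De Moivre: z^n = r^n(cos(nθ) + i sin(nθ))
= 2^4(cos(4*180°) + i sin(4*180°))
= 16(cos 0° + i sin 0°)
= 16


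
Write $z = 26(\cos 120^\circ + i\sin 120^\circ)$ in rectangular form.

a = r cos θ = 26 * -1/2 = -13
b = r sin θ = 26 * sqrt(3)/2 = 13*sqrt(3)
z = -13 + 13*sqrt(3)i


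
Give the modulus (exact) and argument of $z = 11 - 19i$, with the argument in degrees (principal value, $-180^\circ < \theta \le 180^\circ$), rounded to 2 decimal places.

|z| = sqrt(11^2 + (-19)^2) = sqrt(482)
arg(z) = arctan(b/a) = arctan(-19/11) (quadrant-adjusted) = -59.93°


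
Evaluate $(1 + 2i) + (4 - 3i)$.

(1 + 4) + (2 + (-3))i = 5 - i


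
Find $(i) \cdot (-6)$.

(a1*a2 - b1*b2) + (a1*b2 + b1*a2)i
= (0 - 0) + (0 + (-6))i
= -6i


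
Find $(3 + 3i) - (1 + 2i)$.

(3 - 1) + (3 - 2)i = 2 + i


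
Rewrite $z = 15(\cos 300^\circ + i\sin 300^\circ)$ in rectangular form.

a = r cos θ = 15 * 1/2 = 15/2
b = r sin θ = 15 * -sqrt(3)/2 = -15*sqrt(3)/2
z = 15/2 - (15*sqrt(3)/2)i


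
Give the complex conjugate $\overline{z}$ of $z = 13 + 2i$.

If z = a + bi, then conjugate(z) = a - bi
conjugate(13 + 2i) = 13 - 2i


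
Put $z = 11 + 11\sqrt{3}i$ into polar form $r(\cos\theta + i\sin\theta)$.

r = |z| = sqrt(a^2 + b^2) = sqrt((11)^2 + (11*sqrt(3))^2) = sqrt(121 + 363) = sqrt(484) = 22
θ = arctan(b/a) = arctan(19.0526/11) (quadrant-adjusted) = 60°
z = 22(cos 60° + i sin 60°)


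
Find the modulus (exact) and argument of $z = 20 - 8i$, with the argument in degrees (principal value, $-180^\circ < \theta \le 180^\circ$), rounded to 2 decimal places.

|z| = sqrt(20^2 + (-8)^2) = sqrt(464)
arg(z) = arctan(b/a) = arctan(-8/20) (quadrant-adjusted) = -21.80°


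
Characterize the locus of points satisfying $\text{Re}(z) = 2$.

Re(z) = x where z = x + yi; the equation x = 2 is satisfied by all points with that x-coordinate
Locus: Vertical line x = 2


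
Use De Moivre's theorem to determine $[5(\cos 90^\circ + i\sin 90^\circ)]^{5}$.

By De Moivre: z^n = r^n(cos(nθ) + i sin(nθ))
= 5^5(cos(5*90°) + i sin(5*90°))
= 3125(cos 90° + i sin 90°)
= 3125i


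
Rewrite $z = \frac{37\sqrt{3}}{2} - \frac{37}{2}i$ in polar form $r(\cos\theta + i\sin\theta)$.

r = |z| = sqrt(a^2 + b^2) = sqrt((37*sqrt(3)/2)^2 + (-37/2)^2) = sqrt(4107/4 + 1369/4) = sqrt(1369) = 37
θ = arctan(b/a) = arctan(-18.5/32.0429) (quadrant-adjusted) = 330°
z = 37(cos 330° + i sin 330°)


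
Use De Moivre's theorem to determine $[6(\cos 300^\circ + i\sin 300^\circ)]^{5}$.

By De Moivre: z^n = r^n(cos(nθ) + i sin(nθ))
= 6^5(cos(5*300°) + i sin(5*300°))
= 7776(cos 60° + i sin 60°)
= 3888 + 3888*sqrt(3)i


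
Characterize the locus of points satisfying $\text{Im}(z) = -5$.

Im(z) = y where z = x + yi; the equation y = -5 is satisfied by all points with that y-coordinate
Locus: Horizontal line y = -5


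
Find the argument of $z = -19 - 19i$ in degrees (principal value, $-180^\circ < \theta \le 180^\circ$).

θ = arctan(b/a) = arctan(-19/-19) (quadrant-adjusted) = -135°


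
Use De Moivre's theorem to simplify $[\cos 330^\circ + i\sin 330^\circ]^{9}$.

By De Moivre: z^n = r^n(cos(nθ) + i sin(nθ))
= 1^9(cos(9*330°) + i sin(9*330°))
= 1(cos 90° + i sin 90°)
= i


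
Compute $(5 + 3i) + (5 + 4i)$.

(5 + 5) + (3 + 4)i = 10 + 7i


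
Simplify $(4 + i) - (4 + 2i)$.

(4 - 4) + (1 - 2)i = -i


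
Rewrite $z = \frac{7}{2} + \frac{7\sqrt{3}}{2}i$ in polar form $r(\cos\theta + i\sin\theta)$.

r = |z| = sqrt(a^2 + b^2) = sqrt((7/2)^2 + (7*sqrt(3)/2)^2) = sqrt(49/4 + 147/4) = sqrt(49) = 7
θ = arctan(b/a) = arctan(6.0622/3.5) (quadrant-adjusted) = 60°
z = 7(cos 60° + i sin 60°)


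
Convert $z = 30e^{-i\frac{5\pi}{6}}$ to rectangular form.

a = r cos θ = 30 * -sqrt(3)/2 = -15*sqrt(3)
b = r sin θ = 30 * -1/2 = -15
z = -15*sqrt(3) - 15i


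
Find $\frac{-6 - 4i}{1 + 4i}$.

Multiply numerator and denominator by conjugate (1 - 4i):
= (-6 - 4i)(1 - 4i) / (1^2 + 4^2)
= (-22 + 20i) / 17
= -22/17 + (20/17)i


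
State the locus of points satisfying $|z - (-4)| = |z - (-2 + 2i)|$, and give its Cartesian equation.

|z - z1| = |z - z2| means z is equidistant from z1 and z2,
i.e. the perpendicular bisector of the segment from (-4, 0) to (-2, 2) (midpoint (-3, 1)).
With z = x + yi, square both sides:
(x - (-4))^2 + (y - 0)^2 = (x - (-2))^2 + (y - 2)^2
The x^2 and y^2 terms cancel: 4x + 4y = 8 - 16 = -8
Simplify: x + y = -2
Locus: Perpendicular bisector of the segment from (-4, 0) to (-2, 2): the line x + y = -2


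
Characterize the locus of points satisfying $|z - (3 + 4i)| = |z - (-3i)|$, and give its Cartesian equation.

|z - z1| = |z - z2| means z is equidistant from z1 and z2,
i.e. the perpendicular bisector of the segment from (3, 4) to (0, -3) (midpoint (3/2, 1/2)).
With z = x + yi, square both sides:
(x - 3)^2 + (y - 4)^2 = (x - 0)^2 + (y - (-3))^2
The x^2 and y^2 terms cancel: -6x + (-14)y = 9 - 25 = -16
Simplify: 3x + 7y = 8
Locus: Perpendicular bisector of the segment from (3, 4) to (0, -3): the line 3x + 7y = 8


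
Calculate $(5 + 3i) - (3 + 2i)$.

(5 - 3) + (3 - 2)i = 2 + i


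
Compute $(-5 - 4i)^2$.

(a + bi)^2 = a^2 - b^2 + 2abi
= (-5)^2 - (-4)^2 + 2*(-5)*(-4)i
= 9 + 40i


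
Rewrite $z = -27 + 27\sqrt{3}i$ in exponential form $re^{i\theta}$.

r = |z| = sqrt((-27)^2 + (27*sqrt(3))^2) = sqrt(729 + 2187) = sqrt(2916) = 54
θ = arctan(b/a) = arctan(46.7654/-27) (quadrant-adjusted) = 120° = 2π/3
z = 54e^(i*2π/3)


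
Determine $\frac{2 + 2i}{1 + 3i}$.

Multiply numerator and denominator by conjugate (1 - 3i):
= (2 + 2i)(1 - 3i) / (1^2 + 3^2)
= (8 - 4i) / 10
Divide through by 2: (4 - 2i) / 5
= 4/5 - (2/5)i


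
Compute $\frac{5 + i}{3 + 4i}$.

Multiply numerator and denominator by conjugate (3 - 4i):
= (5 + i)(3 - 4i) / (3^2 + 4^2)
= (19 - 17i) / 25
= 19/25 - (17/25)i


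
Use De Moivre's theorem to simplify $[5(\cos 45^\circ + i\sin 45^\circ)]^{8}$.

By De Moivre: z^n = r^n(cos(nθ) + i sin(nθ))
= 5^8(cos(8*45°) + i sin(8*45°))
= 390625(cos 0° + i sin 0°)
= 390625


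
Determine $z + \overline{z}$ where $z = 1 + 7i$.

z + conjugate(z) = (a + bi) + (a - bi) = 2a
= 2 * 1 = 2


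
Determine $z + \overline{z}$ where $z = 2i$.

z + conjugate(z) = (a + bi) + (a - bi) = 2a
= 2 * 0 = 0


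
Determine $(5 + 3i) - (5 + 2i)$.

(5 - 5) + (3 - 2)i = i


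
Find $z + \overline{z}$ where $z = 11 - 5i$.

z + conjugate(z) = (a + bi) + (a - bi) = 2a
= 2 * 11 = 22


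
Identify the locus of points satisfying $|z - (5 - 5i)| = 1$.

|z - z0| = r describes a circle centered at z0 with radius r
Here z0 = 5 - 5i and r = 1
Locus: Circle centered at (5, -5) with radius 1


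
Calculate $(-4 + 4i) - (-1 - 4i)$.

(-4 - (-1)) + (4 - (-4))i = -3 + 8i


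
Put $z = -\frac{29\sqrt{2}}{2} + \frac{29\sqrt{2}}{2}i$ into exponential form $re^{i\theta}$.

r = |z| = sqrt((-29*sqrt(2)/2)^2 + (29*sqrt(2)/2)^2) = sqrt(841/2 + 841/2) = sqrt(841) = 29
θ = arctan(b/a) = arctan(20.5061/-20.5061) (quadrant-adjusted) = 135° = 3π/4
z = 29e^(i*3π/4)


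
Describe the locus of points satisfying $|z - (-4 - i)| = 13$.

|z - z0| = r describes a circle centered at z0 with radius r
Here z0 = -4 - i and r = 13
Locus: Circle centered at (-4, -1) with radius 13


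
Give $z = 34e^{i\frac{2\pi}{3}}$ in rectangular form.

a = r cos θ = 34 * -1/2 = -17
b = r sin θ = 34 * sqrt(3)/2 = 17*sqrt(3)
z = -17 + 17*sqrt(3)i


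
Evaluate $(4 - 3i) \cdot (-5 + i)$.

(a1*a2 - b1*b2) + (a1*b2 + b1*a2)i
= (-20 - (-3)) + (4 + 15)i
= -17 + 19i


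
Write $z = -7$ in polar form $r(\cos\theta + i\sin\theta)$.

r = |z| = sqrt(a^2 + b^2) = sqrt((-7)^2 + (0)^2) = sqrt(49 + 0) = sqrt(49) = 7
b = 0 and a < 0, so z lies on the negative real axis: θ = 180°
z = 7(cos 180° + i sin 180°)


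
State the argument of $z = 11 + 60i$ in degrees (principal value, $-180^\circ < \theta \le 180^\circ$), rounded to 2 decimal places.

θ = arctan(b/a) = arctan(60/11) (quadrant-adjusted) = 79.61°


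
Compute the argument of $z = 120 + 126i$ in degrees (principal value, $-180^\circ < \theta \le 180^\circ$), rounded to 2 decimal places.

θ = arctan(b/a) = arctan(126/120) (quadrant-adjusted) = 46.40°


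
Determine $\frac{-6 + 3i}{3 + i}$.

Multiply numerator and denominator by conjugate (3 - i):
= (-6 + 3i)(3 - i) / (3^2 + 1^2)
= (-15 + 15i) / 10
Divide through by 5: (-3 + 3i) / 2
= -3/2 + (3/2)i


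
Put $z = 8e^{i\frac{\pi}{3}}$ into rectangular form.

a = r cos θ = 8 * 1/2 = 4
b = r sin θ = 8 * sqrt(3)/2 = 4*sqrt(3)
z = 4 + 4*sqrt(3)i


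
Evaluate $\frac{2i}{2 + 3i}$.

Multiply numerator and denominator by conjugate (2 - 3i):
= (2i)(2 - 3i) / (2^2 + 3^2)
= (6 + 4i) / 13
= 6/13 + (4/13)i


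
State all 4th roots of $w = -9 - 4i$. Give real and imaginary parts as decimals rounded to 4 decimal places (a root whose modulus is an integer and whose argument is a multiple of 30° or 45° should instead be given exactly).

|w| = sqrt(97) ≈ 9.848858, arg(w) ≈ 203.962489°
Root modulus = sqrt(97)^(1/4) ≈ 1.771522
Root arguments: θ_k = (arg(w) + 360°k)/4 for k = 0, 1, ..., 3
Compute each root as (root modulus)(cos θ_k + i sin θ_k) using full-precision intermediates, then round to 4 decimal places.
Roots: 1.1151 + 1.3765i, -1.3765 + 1.1151i, -1.1151 - 1.3765i, 1.3765 - 1.1151i


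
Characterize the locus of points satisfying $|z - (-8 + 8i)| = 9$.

|z - z0| = r describes a circle centered at z0 with radius r
Here z0 = -8 + 8i and r = 9
Locus: Circle centered at (-8, 8) with radius 9


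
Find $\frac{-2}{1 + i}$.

Multiply numerator and denominator by conjugate (1 - i):
= (-2)(1 - i) / (1^2 + 1^2)
= (-2 + 2i) / 2
= -1 + i


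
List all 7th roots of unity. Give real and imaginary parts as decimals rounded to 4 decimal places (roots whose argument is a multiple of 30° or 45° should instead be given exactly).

ω_k = e^(2πik/7) = cos(2πk/7) + i sin(2πk/7) for k = 0, 1, ..., 6
Roots: 1, 0.6235 + 0.7818i, -0.2225 + 0.9749i, -0.9010 + 0.4339i, -0.9010 - 0.4339i, -0.2225 - 0.9749i, 0.6235 - 0.7818i


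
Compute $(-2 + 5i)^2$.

(a + bi)^2 = a^2 - b^2 + 2abi
= (-2)^2 - 5^2 + 2*(-2)*5i
= -21 - 20i


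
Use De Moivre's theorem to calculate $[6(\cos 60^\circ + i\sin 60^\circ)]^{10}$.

By De Moivre: z^n = r^n(cos(nθ) + i sin(nθ))
= 6^10(cos(10*60°) + i sin(10*60°))
= 60466176(cos 240° + i sin 240°)
= -30233088 - 30233088*sqrt(3)i


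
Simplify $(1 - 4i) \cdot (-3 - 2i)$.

(a1*a2 - b1*b2) + (a1*b2 + b1*a2)i
= (-3 - 8) + (-2 + 12)i
= -11 + 10i


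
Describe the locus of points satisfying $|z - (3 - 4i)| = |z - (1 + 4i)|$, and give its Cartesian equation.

|z - z1| = |z - z2| means z is equidistant from z1 and z2,
i.e. the perpendicular bisector of the segment from (3, -4) to (1, 4) (midpoint (2, 0)).
With z = x + yi, square both sides:
(x - 3)^2 + (y - (-4))^2 = (x - 1)^2 + (y - 4)^2
The x^2 and y^2 terms cancel: -4x + 16y = 17 - 25 = -8
Simplify: x - 4y = 2
Locus: Perpendicular bisector of the segment from (3, -4) to (1, 4): the line x - 4y = 2


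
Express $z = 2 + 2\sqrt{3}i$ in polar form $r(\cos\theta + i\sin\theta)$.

r = |z| = sqrt(a^2 + b^2) = sqrt((2)^2 + (2*sqrt(3))^2) = sqrt(4 + 12) = sqrt(16) = 4
θ = arctan(b/a) = arctan(3.4641/2) (quadrant-adjusted) = 60°
z = 4(cos 60° + i sin 60°)


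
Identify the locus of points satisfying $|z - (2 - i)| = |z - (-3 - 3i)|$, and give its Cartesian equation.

|z - z1| = |z - z2| means z is equidistant from z1 and z2,
i.e. the perpendicular bisector of the segment from (2, -1) to (-3, -3) (midpoint (-1/2, -2)).
With z = x + yi, square both sides:
(x - 2)^2 + (y - (-1))^2 = (x - (-3))^2 + (y - (-3))^2
The x^2 and y^2 terms cancel: -10x + (-4)y = 18 - 5 = 13
Simplify: 10x + 4y = -13
Locus: Perpendicular bisector of the segment from (2, -1) to (-3, -3): the line 10x + 4y = -13


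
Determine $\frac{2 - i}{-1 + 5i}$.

Multiply numerator and denominator by conjugate (-1 - 5i):
= (2 - i)(-1 - 5i) / ((-1)^2 + 5^2)
= (-7 - 9i) / 26
= -7/26 - (9/26)i


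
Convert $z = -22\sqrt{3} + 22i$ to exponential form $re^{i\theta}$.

r = |z| = sqrt((-22*sqrt(3))^2 + (22)^2) = sqrt(1452 + 484) = sqrt(1936) = 44
θ = arctan(b/a) = arctan(22/-38.1051) (quadrant-adjusted) = 150° = 5π/6
z = 44e^(i*5π/6)


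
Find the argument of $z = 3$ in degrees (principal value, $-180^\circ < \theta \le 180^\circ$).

b = 0 and a > 0, so z lies on the positive real axis: θ = 0°


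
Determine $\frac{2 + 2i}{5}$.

Divisor is real, so divide each part by 5:
= 2/5 + (2/5)i


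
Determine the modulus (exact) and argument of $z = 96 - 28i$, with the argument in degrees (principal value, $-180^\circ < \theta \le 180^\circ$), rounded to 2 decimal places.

|z| = sqrt(96^2 + (-28)^2) = 100
arg(z) = arctan(b/a) = arctan(-28/96) (quadrant-adjusted) = -16.26°


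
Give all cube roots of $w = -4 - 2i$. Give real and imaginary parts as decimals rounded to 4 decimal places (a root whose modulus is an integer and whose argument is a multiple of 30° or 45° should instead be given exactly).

|w| = sqrt(20) ≈ 4.472136, arg(w) ≈ 206.565051°
Root modulus = sqrt(20)^(1/3) ≈ 1.647549
Root arguments: θ_k = (arg(w) + 360°k)/3 for k = 0, 1, ..., 2
Compute each root as (root modulus)(cos θ_k + i sin θ_k) using full-precision intermediates, then round to 4 decimal places.
Roots: 0.5943 + 1.5366i, -1.6279 - 0.2536i, 1.0336 - 1.2830i


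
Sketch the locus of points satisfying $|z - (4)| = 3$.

|z - z0| = r describes a circle centered at z0 with radius r
Here z0 = 4 and r = 3
Locus: Circle centered at (4, 0) with radius 3


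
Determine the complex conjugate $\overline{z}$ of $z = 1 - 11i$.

If z = a + bi, then conjugate(z) = a - bi
conjugate(1 - 11i) = 1 + 11i


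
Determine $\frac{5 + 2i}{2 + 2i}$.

Multiply numerator and denominator by conjugate (2 - 2i):
= (5 + 2i)(2 - 2i) / (2^2 + 2^2)
= (14 - 6i) / 8
Divide through by 2: (7 - 3i) / 4
= 7/4 - (3/4)i


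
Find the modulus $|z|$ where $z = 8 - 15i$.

|z| = sqrt(a^2 + b^2) = sqrt(8^2 + (-15)^2) = sqrt(289) = 17


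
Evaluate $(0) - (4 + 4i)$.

(0 - 4) + (0 - 4)i = -4 - 4i


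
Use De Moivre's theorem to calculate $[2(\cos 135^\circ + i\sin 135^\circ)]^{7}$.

By De Moivre: z^n = r^n(cos(nθ) + i sin(nθ))
= 2^7(cos(7*135°) + i sin(7*135°))
= 128(cos 225° + i sin 225°)
= -64*sqrt(2) - 64*sqrt(2)i


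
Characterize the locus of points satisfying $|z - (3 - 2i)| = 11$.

|z - z0| = r describes a circle centered at z0 with radius r
Here z0 = 3 - 2i and r = 11
Locus: Circle centered at (3, -2) with radius 11


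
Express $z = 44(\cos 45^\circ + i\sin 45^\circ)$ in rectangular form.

a = r cos θ = 44 * sqrt(2)/2 = 22*sqrt(2)
b = r sin θ = 44 * sqrt(2)/2 = 22*sqrt(2)
z = 22*sqrt(2) + 22*sqrt(2)i


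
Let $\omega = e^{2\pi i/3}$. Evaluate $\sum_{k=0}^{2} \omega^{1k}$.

Let ζ = ω^1 = e^(2πi·1/3). Since 3 ∤ 1, ζ ≠ 1.
Sum = Σ_{k=0}^{2} ζ^k = (ζ^3 - 1)/(ζ - 1) = (ω^{1·3} - 1)/(ζ - 1) = (1 - 1)/(ζ - 1) = 0


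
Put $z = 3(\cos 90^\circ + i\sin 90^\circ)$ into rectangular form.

a = r cos θ = 3 * 0 = 0
b = r sin θ = 3 * 1 = 3
z = 3i


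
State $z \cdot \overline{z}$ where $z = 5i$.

z * conjugate(z) = |z|^2 = a^2 + b^2
= 0^2 + 5^2 = 25


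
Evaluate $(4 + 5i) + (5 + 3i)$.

(4 + 5) + (5 + 3)i = 9 + 8i


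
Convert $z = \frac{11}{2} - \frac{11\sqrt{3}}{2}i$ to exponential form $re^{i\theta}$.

r = |z| = sqrt((11/2)^2 + (-11*sqrt(3)/2)^2) = sqrt(121/4 + 363/4) = sqrt(121) = 11
θ = arctan(b/a) = arctan(-9.5263/5.5) (quadrant-adjusted) = -60° = -π/3
z = 11e^(-i*π/3)


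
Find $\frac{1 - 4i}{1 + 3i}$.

Multiply numerator and denominator by conjugate (1 - 3i):
= (1 - 4i)(1 - 3i) / (1^2 + 3^2)
= (-11 - 7i) / 10
= -11/10 - (7/10)i


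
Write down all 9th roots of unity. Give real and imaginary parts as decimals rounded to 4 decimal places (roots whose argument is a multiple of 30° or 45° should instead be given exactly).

ω_k = e^(2πik/9) = cos(2πk/9) + i sin(2πk/9) for k = 0, 1, ..., 8
Roots: 1, 0.7660 + 0.6428i, 0.1736 + 0.9848i, -1/2 + (sqrt(3)/2)i, -0.9397 + 0.3420i, -0.9397 - 0.3420i, -1/2 - (sqrt(3)/2)i, 0.1736 - 0.9848i, 0.7660 - 0.6428i


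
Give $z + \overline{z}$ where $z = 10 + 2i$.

z + conjugate(z) = (a + bi) + (a - bi) = 2a
= 2 * 10 = 20


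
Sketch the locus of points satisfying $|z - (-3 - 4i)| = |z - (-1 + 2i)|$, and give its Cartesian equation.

|z - z1| = |z - z2| means z is equidistant from z1 and z2,
i.e. the perpendicular bisector of the segment from (-3, -4) to (-1, 2) (midpoint (-2, -1)).
With z = x + yi, square both sides:
(x - (-3))^2 + (y - (-4))^2 = (x - (-1))^2 + (y - 2)^2
The x^2 and y^2 terms cancel: 4x + 12y = 5 - 25 = -20
Simplify: x + 3y = -5
Locus: Perpendicular bisector of the segment from (-3, -4) to (-1, 2): the line x + 3y = -5


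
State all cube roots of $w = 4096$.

|w| = 4096, arg(w) = 0°
Root modulus = 4096^(1/3) = 16
Root arguments: θ_k = (0° + 360°k)/3 for k = 0, 1, ..., 2
Roots: 16, -8 + 8*sqrt(3)i, -8 - 8*sqrt(3)i


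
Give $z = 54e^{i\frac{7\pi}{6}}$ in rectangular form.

a = r cos θ = 54 * -sqrt(3)/2 = -27*sqrt(3)
b = r sin θ = 54 * -1/2 = -27
z = -27*sqrt(3) - 27i


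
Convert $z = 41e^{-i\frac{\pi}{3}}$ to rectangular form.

a = r cos θ = 41 * 1/2 = 41/2
b = r sin θ = 41 * -sqrt(3)/2 = -41*sqrt(3)/2
z = 41/2 - (41*sqrt(3)/2)i


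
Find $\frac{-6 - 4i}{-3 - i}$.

Multiply numerator and denominator by conjugate (-3 + i):
= (-6 - 4i)(-3 + i) / ((-3)^2 + (-1)^2)
= (22 + 6i) / 10
Divide through by 2: (11 + 3i) / 5
= 11/5 + (3/5)i


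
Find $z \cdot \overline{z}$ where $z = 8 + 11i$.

z * conjugate(z) = |z|^2 = a^2 + b^2
= 8^2 + 11^2 = 185


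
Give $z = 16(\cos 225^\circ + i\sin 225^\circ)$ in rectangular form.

a = r cos θ = 16 * -sqrt(2)/2 = -8*sqrt(2)
b = r sin θ = 16 * -sqrt(2)/2 = -8*sqrt(2)
z = -8*sqrt(2) - 8*sqrt(2)i


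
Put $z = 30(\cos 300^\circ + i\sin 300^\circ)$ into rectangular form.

a = r cos θ = 30 * 1/2 = 15
b = r sin θ = 30 * -sqrt(3)/2 = -15*sqrt(3)
z = 15 - 15*sqrt(3)i


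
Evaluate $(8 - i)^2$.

(a + bi)^2 = a^2 - b^2 + 2abi
= 8^2 - (-1)^2 + 2*8*(-1)i
= 63 - 16i


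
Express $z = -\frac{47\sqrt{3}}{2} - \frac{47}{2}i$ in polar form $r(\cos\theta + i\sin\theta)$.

r = |z| = sqrt(a^2 + b^2) = sqrt((-47*sqrt(3)/2)^2 + (-47/2)^2) = sqrt(6627/4 + 2209/4) = sqrt(2209) = 47
θ = arctan(b/a) = arctan(-23.5/-40.7032) (quadrant-adjusted) = 210°
z = 47(cos 210° + i sin 210°)


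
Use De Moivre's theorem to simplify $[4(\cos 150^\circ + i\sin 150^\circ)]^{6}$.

By De Moivre: z^n = r^n(cos(nθ) + i sin(nθ))
= 4^6(cos(6*150°) + i sin(6*150°))
= 4096(cos 180° + i sin 180°)
= -4096


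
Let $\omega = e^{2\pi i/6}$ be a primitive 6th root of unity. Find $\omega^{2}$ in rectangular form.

ω^2 = e^(2πi·2/6) = e^(i·2π/3)
= cos(2π/3) + i sin(2π/3)
= -1/2 + (sqrt(3)/2)i


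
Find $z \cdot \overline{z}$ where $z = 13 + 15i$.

z * conjugate(z) = |z|^2 = a^2 + b^2
= 13^2 + 15^2 = 394


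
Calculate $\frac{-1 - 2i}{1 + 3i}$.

Multiply numerator and denominator by conjugate (1 - 3i):
= (-1 - 2i)(1 - 3i) / (1^2 + 3^2)
= (-7 + i) / 10
= -7/10 + (1/10)i


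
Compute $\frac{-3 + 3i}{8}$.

Divisor is real, so divide each part by 8:
= -3/8 + (3/8)i


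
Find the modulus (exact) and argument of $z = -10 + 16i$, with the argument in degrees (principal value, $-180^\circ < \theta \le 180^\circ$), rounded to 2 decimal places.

|z| = sqrt((-10)^2 + 16^2) = sqrt(356)
arg(z) = arctan(b/a) = arctan(16/-10) (quadrant-adjusted) = 122.01°


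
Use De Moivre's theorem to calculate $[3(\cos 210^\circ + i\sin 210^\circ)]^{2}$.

By De Moivre: z^n = r^n(cos(nθ) + i sin(nθ))
= 3^2(cos(2*210°) + i sin(2*210°))
= 9(cos 60° + i sin 60°)
= 9/2 + (9*sqrt(3)/2)i


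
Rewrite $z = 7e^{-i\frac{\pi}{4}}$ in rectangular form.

a = r cos θ = 7 * sqrt(2)/2 = 7*sqrt(2)/2
b = r sin θ = 7 * -sqrt(2)/2 = -7*sqrt(2)/2
z = 7*sqrt(2)/2 - (7*sqrt(2)/2)i


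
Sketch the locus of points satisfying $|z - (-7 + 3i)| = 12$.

|z - z0| = r describes a circle centered at z0 with radius r
Here z0 = -7 + 3i and r = 12
Locus: Circle centered at (-7, 3) with radius 12


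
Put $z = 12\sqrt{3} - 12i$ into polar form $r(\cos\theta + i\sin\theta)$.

r = |z| = sqrt(a^2 + b^2) = sqrt((12*sqrt(3))^2 + (-12)^2) = sqrt(432 + 144) = sqrt(576) = 24
θ = arctan(b/a) = arctan(-12/20.7846) (quadrant-adjusted) = 330°
z = 24(cos 330° + i sin 330°)


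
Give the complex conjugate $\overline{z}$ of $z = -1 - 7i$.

If z = a + bi, then conjugate(z) = a - bi
conjugate(-1 - 7i) = -1 + 7i


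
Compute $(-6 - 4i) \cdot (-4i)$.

(a1*a2 - b1*b2) + (a1*b2 + b1*a2)i
= (0 - 16) + (24 + 0)i
= -16 + 24i


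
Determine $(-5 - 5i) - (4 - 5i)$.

(-5 - 4) + (-5 - (-5))i = -9


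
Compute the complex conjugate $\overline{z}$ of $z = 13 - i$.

If z = a + bi, then conjugate(z) = a - bi
conjugate(13 - i) = 13 + i


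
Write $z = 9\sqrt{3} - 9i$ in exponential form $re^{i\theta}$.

r = |z| = sqrt((9*sqrt(3))^2 + (-9)^2) = sqrt(243 + 81) = sqrt(324) = 18
θ = arctan(b/a) = arctan(-9/15.5885) (quadrant-adjusted) = -30° = -π/6
z = 18e^(-i*π/6)


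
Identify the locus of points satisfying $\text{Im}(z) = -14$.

Im(z) = y where z = x + yi; the equation y = -14 is satisfied by all points with that y-coordinate
Locus: Horizontal line y = -14


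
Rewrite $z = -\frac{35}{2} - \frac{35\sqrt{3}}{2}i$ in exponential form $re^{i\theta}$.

r = |z| = sqrt((-35/2)^2 + (-35*sqrt(3)/2)^2) = sqrt(1225/4 + 3675/4) = sqrt(1225) = 35
θ = arctan(b/a) = arctan(-30.3109/-17.5) (quadrant-adjusted) = 240° = 4π/3
z = 35e^(i*4π/3)


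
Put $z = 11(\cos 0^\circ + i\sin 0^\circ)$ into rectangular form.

a = r cos θ = 11 * 1 = 11
b = r sin θ = 11 * 0 = 0
z = 11


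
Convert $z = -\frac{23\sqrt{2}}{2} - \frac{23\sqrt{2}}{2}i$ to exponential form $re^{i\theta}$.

r = |z| = sqrt((-23*sqrt(2)/2)^2 + (-23*sqrt(2)/2)^2) = sqrt(529/2 + 529/2) = sqrt(529) = 23
θ = arctan(b/a) = arctan(-16.2635/-16.2635) (quadrant-adjusted) = -135° = -3π/4
z = 23e^(-i*3π/4)


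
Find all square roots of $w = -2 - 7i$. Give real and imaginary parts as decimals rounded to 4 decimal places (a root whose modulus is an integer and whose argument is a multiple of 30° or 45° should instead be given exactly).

|w| = sqrt(53) ≈ 7.280110, arg(w) ≈ 254.054604°
Root modulus = sqrt(53)^(1/2) ≈ 2.698168
Root arguments: θ_k = (arg(w) + 360°k)/2 for k = 0, 1, ..., 1
Compute each root as (root modulus)(cos θ_k + i sin θ_k) using full-precision intermediates, then round to 4 decimal places.
Roots: -1.6248 + 2.1541i, 1.6248 - 2.1541i


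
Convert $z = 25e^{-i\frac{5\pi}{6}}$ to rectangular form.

a = r cos θ = 25 * -sqrt(3)/2 = -25*sqrt(3)/2
b = r sin θ = 25 * -1/2 = -25/2
z = -25*sqrt(3)/2 - (25/2)i


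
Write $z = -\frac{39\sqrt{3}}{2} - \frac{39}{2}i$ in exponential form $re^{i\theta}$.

r = |z| = sqrt((-39*sqrt(3)/2)^2 + (-39/2)^2) = sqrt(4563/4 + 1521/4) = sqrt(1521) = 39
θ = arctan(b/a) = arctan(-19.5/-33.775) (quadrant-adjusted) = 210° = 7π/6
z = 39e^(i*7π/6)


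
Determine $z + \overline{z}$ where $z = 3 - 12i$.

z + conjugate(z) = (a + bi) + (a - bi) = 2a
= 2 * 3 = 6


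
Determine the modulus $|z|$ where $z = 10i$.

|z| = sqrt(a^2 + b^2) = sqrt(0^2 + 10^2) = sqrt(100) = 10


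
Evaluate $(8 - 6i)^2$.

(a + bi)^2 = a^2 - b^2 + 2abi
= 8^2 - (-6)^2 + 2*8*(-6)i
= 28 - 96i


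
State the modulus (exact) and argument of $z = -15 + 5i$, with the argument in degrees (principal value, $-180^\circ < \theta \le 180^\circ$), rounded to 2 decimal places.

|z| = sqrt((-15)^2 + 5^2) = sqrt(250)
arg(z) = arctan(b/a) = arctan(5/-15) (quadrant-adjusted) = 161.57°


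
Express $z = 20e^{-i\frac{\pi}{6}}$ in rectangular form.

a = r cos θ = 20 * sqrt(3)/2 = 10*sqrt(3)
b = r sin θ = 20 * -1/2 = -10
z = 10*sqrt(3) - 10i


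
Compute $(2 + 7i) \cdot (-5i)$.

(a1*a2 - b1*b2) + (a1*b2 + b1*a2)i
= (0 - (-35)) + (-10 + 0)i
= 35 - 10i


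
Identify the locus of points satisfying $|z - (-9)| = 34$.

|z - z0| = r describes a circle centered at z0 with radius r
Here z0 = -9 and r = 34
Locus: Circle centered at (-9, 0) with radius 34


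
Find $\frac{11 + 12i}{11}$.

Divisor is real, so divide each part by 11:
= 1 + (12/11)i


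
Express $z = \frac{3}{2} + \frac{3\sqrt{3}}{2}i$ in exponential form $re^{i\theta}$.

r = |z| = sqrt((3/2)^2 + (3*sqrt(3)/2)^2) = sqrt(9/4 + 27/4) = sqrt(9) = 3
θ = arctan(b/a) = arctan(2.5981/1.5) (quadrant-adjusted) = 60° = π/3
z = 3e^(i*π/3)


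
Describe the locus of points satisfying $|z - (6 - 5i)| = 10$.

|z - z0| = r describes a circle centered at z0 with radius r
Here z0 = 6 - 5i and r = 10
Locus: Circle centered at (6, -5) with radius 10


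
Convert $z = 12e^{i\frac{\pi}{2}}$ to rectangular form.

a = r cos θ = 12 * 0 = 0
b = r sin θ = 12 * 1 = 12
z = 12i


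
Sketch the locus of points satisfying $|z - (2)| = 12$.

|z - z0| = r describes a circle centered at z0 with radius r
Here z0 = 2 and r = 12
Locus: Circle centered at (2, 0) with radius 12


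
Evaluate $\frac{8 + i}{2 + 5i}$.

Multiply numerator and denominator by conjugate (2 - 5i):
= (8 + i)(2 - 5i) / (2^2 + 5^2)
= (21 - 38i) / 29
= 21/29 - (38/29)i


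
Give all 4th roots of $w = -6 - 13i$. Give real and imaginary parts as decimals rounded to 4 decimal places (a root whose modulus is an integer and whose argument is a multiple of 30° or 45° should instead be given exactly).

|w| = sqrt(205) ≈ 14.317821, arg(w) ≈ 245.224859°
Root modulus = sqrt(205)^(1/4) ≈ 1.945222
Root arguments: θ_k = (arg(w) + 360°k)/4 for k = 0, 1, ..., 3
Compute each root as (root modulus)(cos θ_k + i sin θ_k) using full-precision intermediates, then round to 4 decimal places.
Roots: 0.9340 + 1.7063i, -1.7063 + 0.9340i, -0.9340 - 1.7063i, 1.7063 - 0.9340i


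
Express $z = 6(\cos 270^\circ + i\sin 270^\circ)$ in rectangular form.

a = r cos θ = 6 * 0 = 0
b = r sin θ = 6 * -1 = -6
z = -6i


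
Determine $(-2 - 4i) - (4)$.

(-2 - 4) + (-4 - 0)i = -6 - 4i


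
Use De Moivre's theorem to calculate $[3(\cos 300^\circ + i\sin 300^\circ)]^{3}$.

By De Moivre: z^n = r^n(cos(nθ) + i sin(nθ))
= 3^3(cos(3*300°) + i sin(3*300°))
= 27(cos 180° + i sin 180°)
= -27


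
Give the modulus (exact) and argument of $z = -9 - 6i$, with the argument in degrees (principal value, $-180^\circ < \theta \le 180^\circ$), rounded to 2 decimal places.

|z| = sqrt((-9)^2 + (-6)^2) = sqrt(117)
arg(z) = arctan(b/a) = arctan(-6/-9) (quadrant-adjusted) = -146.31°


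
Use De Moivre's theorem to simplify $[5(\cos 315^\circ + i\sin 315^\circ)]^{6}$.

By De Moivre: z^n = r^n(cos(nθ) + i sin(nθ))
= 5^6(cos(6*315°) + i sin(6*315°))
= 15625(cos 90° + i sin 90°)
= 15625i


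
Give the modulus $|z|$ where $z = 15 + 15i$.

|z| = sqrt(a^2 + b^2) = sqrt(15^2 + 15^2) = sqrt(450) = sqrt(450)


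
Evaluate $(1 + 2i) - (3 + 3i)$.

(1 - 3) + (2 - 3)i = -2 - i


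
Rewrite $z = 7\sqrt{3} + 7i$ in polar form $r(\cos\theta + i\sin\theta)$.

r = |z| = sqrt(a^2 + b^2) = sqrt((7*sqrt(3))^2 + (7)^2) = sqrt(147 + 49) = sqrt(196) = 14
θ = arctan(b/a) = arctan(7/12.1244) (quadrant-adjusted) = 30°
z = 14(cos 30° + i sin 30°)


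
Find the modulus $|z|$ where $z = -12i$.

|z| = sqrt(a^2 + b^2) = sqrt(0^2 + (-12)^2) = sqrt(144) = 12


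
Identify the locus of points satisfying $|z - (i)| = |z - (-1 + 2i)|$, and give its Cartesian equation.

|z - z1| = |z - z2| means z is equidistant from z1 and z2,
i.e. the perpendicular bisector of the segment from (0, 1) to (-1, 2) (midpoint (-1/2, 3/2)).
With z = x + yi, square both sides:
(x - 0)^2 + (y - 1)^2 = (x - (-1))^2 + (y - 2)^2
The x^2 and y^2 terms cancel: -2x + 2y = 5 - 1 = 4
Simplify: x - y = -2
Locus: Perpendicular bisector of the segment from (0, 1) to (-1, 2): the line x - y = -2


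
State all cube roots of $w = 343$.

|w| = 343, arg(w) = 0°
Root modulus = 343^(1/3) = 7
Root arguments: θ_k = (0° + 360°k)/3 for k = 0, 1, ..., 2
Roots: 7, -7/2 + (7*sqrt(3)/2)i, -7/2 - (7*sqrt(3)/2)i


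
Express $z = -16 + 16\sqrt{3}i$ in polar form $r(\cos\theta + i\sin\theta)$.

r = |z| = sqrt(a^2 + b^2) = sqrt((-16)^2 + (16*sqrt(3))^2) = sqrt(256 + 768) = sqrt(1024) = 32
θ = arctan(b/a) = arctan(27.7128/-16) (quadrant-adjusted) = 120°
z = 32(cos 120° + i sin 120°)


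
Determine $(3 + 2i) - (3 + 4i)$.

(3 - 3) + (2 - 4)i = -2i


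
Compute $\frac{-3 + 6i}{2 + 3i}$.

Multiply numerator and denominator by conjugate (2 - 3i):
= (-3 + 6i)(2 - 3i) / (2^2 + 3^2)
= (12 + 21i) / 13
= 12/13 + (21/13)i


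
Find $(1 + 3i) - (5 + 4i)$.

(1 - 5) + (3 - 4)i = -4 - i


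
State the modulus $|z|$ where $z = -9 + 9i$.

|z| = sqrt(a^2 + b^2) = sqrt((-9)^2 + 9^2) = sqrt(162) = sqrt(162)


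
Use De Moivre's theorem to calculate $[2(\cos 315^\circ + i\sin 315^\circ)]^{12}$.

By De Moivre: z^n = r^n(cos(nθ) + i sin(nθ))
= 2^12(cos(12*315°) + i sin(12*315°))
= 4096(cos 180° + i sin 180°)
= -4096


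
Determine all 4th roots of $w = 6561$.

|w| = 6561, arg(w) = 0°
Root modulus = 6561^(1/4) = 9
Root arguments: θ_k = (0° + 360°k)/4 for k = 0, 1, ..., 3
Roots: 9, 9i, -9, -9i


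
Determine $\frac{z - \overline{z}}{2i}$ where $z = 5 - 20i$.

z - conjugate(z) = 2bi
(z - conjugate(z))/(2i) = 2bi/(2i) = b = -20


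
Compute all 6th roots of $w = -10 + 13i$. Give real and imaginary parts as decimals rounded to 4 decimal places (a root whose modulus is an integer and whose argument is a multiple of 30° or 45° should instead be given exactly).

|w| = sqrt(269) ≈ 16.401219, arg(w) ≈ 127.568592°
Root modulus = sqrt(269)^(1/6) ≈ 1.593967
Root arguments: θ_k = (arg(w) + 360°k)/6 for k = 0, 1, ..., 5
Compute each root as (root modulus)(cos θ_k + i sin θ_k) using full-precision intermediates, then round to 4 decimal places.
Roots: 1.4855 + 0.5780i, 0.2422 + 1.5755i, -1.2433 + 0.9975i, -1.4855 - 0.5780i, -0.2422 - 1.5755i, 1.2433 - 0.9975i


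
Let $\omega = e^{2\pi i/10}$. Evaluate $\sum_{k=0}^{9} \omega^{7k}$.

Let ζ = ω^7 = e^(2πi·7/10). Since 10 ∤ 7, ζ ≠ 1.
Sum = Σ_{k=0}^{9} ζ^k = (ζ^10 - 1)/(ζ - 1) = (ω^{7·10} - 1)/(ζ - 1) = (1 - 1)/(ζ - 1) = 0


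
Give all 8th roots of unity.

ω_k = e^(2πik/8) = cos(2πk/8) + i sin(2πk/8) for k = 0, 1, ..., 7
Roots: 1, sqrt(2)/2 + (sqrt(2)/2)i, i, -sqrt(2)/2 + (sqrt(2)/2)i, -1, -sqrt(2)/2 - (sqrt(2)/2)i, -i, sqrt(2)/2 - (sqrt(2)/2)i


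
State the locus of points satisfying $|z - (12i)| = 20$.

|z - z0| = r describes a circle centered at z0 with radius r
Here z0 = 12i and r = 20
Locus: Circle centered at (0, 12) with radius 20


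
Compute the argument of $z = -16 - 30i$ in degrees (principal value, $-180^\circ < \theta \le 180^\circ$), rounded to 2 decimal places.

θ = arctan(b/a) = arctan(-30/-16) (quadrant-adjusted) = -118.07°


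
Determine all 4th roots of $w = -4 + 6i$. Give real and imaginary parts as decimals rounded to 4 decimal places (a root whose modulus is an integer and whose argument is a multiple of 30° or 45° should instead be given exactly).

|w| = sqrt(52) ≈ 7.211103, arg(w) ≈ 123.690068°
Root modulus = sqrt(52)^(1/4) ≈ 1.638704
Root arguments: θ_k = (arg(w) + 360°k)/4 for k = 0, 1, ..., 3
Compute each root as (root modulus)(cos θ_k + i sin θ_k) using full-precision intermediates, then round to 4 decimal places.
Roots: 1.4058 + 0.8421i, -0.8421 + 1.4058i, -1.4058 - 0.8421i, 0.8421 - 1.4058i


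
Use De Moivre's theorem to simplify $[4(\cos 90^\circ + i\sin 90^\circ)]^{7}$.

By De Moivre: z^n = r^n(cos(nθ) + i sin(nθ))
= 4^7(cos(7*90°) + i sin(7*90°))
= 16384(cos 270° + i sin 270°)
= -16384i


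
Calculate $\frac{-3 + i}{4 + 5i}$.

Multiply numerator and denominator by conjugate (4 - 5i):
= (-3 + i)(4 - 5i) / (4^2 + 5^2)
= (-7 + 19i) / 41
= -7/41 + (19/41)i


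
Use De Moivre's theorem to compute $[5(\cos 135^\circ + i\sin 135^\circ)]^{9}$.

By De Moivre: z^n = r^n(cos(nθ) + i sin(nθ))
= 5^9(cos(9*135°) + i sin(9*135°))
= 1953125(cos 135° + i sin 135°)
= -1953125*sqrt(2)/2 + (1953125*sqrt(2)/2)i


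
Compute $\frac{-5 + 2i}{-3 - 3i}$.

Multiply numerator and denominator by conjugate (-3 + 3i):
= (-5 + 2i)(-3 + 3i) / ((-3)^2 + (-3)^2)
= (9 - 21i) / 18
Divide through by 3: (3 - 7i) / 6
= 1/2 - (7/6)i


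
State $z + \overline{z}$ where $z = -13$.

z + conjugate(z) = (a + bi) + (a - bi) = 2a
= 2 * (-13) = -26


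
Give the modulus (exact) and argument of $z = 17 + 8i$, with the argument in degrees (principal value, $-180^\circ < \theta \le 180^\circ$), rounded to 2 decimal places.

|z| = sqrt(17^2 + 8^2) = sqrt(353)
arg(z) = arctan(b/a) = arctan(8/17) (quadrant-adjusted) = 25.20°


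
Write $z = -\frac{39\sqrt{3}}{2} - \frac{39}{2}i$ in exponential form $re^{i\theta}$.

r = |z| = sqrt((-39*sqrt(3)/2)^2 + (-39/2)^2) = sqrt(4563/4 + 1521/4) = sqrt(1521) = 39
θ = arctan(b/a) = arctan(-19.5/-33.775) (quadrant-adjusted) = 210° = 7π/6
z = 39e^(i*7π/6)


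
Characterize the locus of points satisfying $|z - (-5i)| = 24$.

|z - z0| = r describes a circle centered at z0 with radius r
Here z0 = -5i and r = 24
Locus: Circle centered at (0, -5) with radius 24


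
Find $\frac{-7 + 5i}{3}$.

Divisor is real, so divide each part by 3:
= -7/3 + (5/3)i


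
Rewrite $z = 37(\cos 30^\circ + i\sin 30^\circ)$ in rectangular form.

a = r cos θ = 37 * sqrt(3)/2 = 37*sqrt(3)/2
b = r sin θ = 37 * 1/2 = 37/2
z = 37*sqrt(3)/2 + (37/2)i


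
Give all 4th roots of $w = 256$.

|w| = 256, arg(w) = 0°
Root modulus = 256^(1/4) = 4
Root arguments: θ_k = (0° + 360°k)/4 for k = 0, 1, ..., 3
Roots: 4, 4i, -4, -4i


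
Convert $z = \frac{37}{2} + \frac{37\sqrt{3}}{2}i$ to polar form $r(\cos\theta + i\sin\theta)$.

r = |z| = sqrt(a^2 + b^2) = sqrt((37/2)^2 + (37*sqrt(3)/2)^2) = sqrt(1369/4 + 4107/4) = sqrt(1369) = 37
θ = arctan(b/a) = arctan(32.0429/18.5) (quadrant-adjusted) = 60°
z = 37(cos 60° + i sin 60°)


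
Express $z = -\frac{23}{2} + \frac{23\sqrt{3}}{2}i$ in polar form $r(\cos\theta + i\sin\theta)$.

r = |z| = sqrt(a^2 + b^2) = sqrt((-23/2)^2 + (23*sqrt(3)/2)^2) = sqrt(529/4 + 1587/4) = sqrt(529) = 23
θ = arctan(b/a) = arctan(19.9186/-11.5) (quadrant-adjusted) = 120°
z = 23(cos 120° + i sin 120°)


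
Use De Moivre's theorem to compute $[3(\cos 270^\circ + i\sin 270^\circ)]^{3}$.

By De Moivre: z^n = r^n(cos(nθ) + i sin(nθ))
= 3^3(cos(3*270°) + i sin(3*270°))
= 27(cos 90° + i sin 90°)
= 27i


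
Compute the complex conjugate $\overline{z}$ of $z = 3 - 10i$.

If z = a + bi, then conjugate(z) = a - bi
conjugate(3 - 10i) = 3 + 10i


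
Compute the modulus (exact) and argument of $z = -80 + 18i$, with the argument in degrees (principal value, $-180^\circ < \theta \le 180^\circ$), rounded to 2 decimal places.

|z| = sqrt((-80)^2 + 18^2) = 82
arg(z) = arctan(b/a) = arctan(18/-80) (quadrant-adjusted) = 167.32°


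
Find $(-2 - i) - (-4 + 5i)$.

(-2 - (-4)) + (-1 - 5)i = 2 - 6i


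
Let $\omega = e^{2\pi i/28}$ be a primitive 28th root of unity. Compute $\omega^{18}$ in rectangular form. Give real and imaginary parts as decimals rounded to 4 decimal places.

ω^18 = e^(2πi·18/28) = e^(i·9π/7)
= cos(9π/7) + i sin(9π/7)
= -0.6235 - 0.7818i


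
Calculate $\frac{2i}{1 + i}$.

Multiply numerator and denominator by conjugate (1 - i):
= (2i)(1 - i) / (1^2 + 1^2)
= (2 + 2i) / 2
= 1 + i


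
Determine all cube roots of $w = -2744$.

|w| = 2744, arg(w) = 180°
Root modulus = 2744^(1/3) = 14
Root arguments: θ_k = (180° + 360°k)/3 for k = 0, 1, ..., 2
Roots: 7 + 7*sqrt(3)i, -14, 7 - 7*sqrt(3)i


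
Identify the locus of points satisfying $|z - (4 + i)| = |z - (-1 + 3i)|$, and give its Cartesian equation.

|z - z1| = |z - z2| means z is equidistant from z1 and z2,
i.e. the perpendicular bisector of the segment from (4, 1) to (-1, 3) (midpoint (3/2, 2)).
With z = x + yi, square both sides:
(x - 4)^2 + (y - 1)^2 = (x - (-1))^2 + (y - 3)^2
The x^2 and y^2 terms cancel: -10x + 4y = 10 - 17 = -7
Simplify: 10x - 4y = 7
Locus: Perpendicular bisector of the segment from (4, 1) to (-1, 3): the line 10x - 4y = 7


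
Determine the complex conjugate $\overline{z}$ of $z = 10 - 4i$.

If z = a + bi, then conjugate(z) = a - bi
conjugate(10 - 4i) = 10 + 4i


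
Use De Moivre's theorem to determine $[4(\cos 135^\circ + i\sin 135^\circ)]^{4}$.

By De Moivre: z^n = r^n(cos(nθ) + i sin(nθ))
= 4^4(cos(4*135°) + i sin(4*135°))
= 256(cos 180° + i sin 180°)
= -256


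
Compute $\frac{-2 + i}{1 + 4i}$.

Multiply numerator and denominator by conjugate (1 - 4i):
= (-2 + i)(1 - 4i) / (1^2 + 4^2)
= (2 + 9i) / 17
= 2/17 + (9/17)i


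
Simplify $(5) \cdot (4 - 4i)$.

(a1*a2 - b1*b2) + (a1*b2 + b1*a2)i
= (20 - 0) + (-20 + 0)i
= 20 - 20i


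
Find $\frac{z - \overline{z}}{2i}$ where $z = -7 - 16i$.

z - conjugate(z) = 2bi
(z - conjugate(z))/(2i) = 2bi/(2i) = b = -16


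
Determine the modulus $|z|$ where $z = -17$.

|z| = sqrt(a^2 + b^2) = sqrt((-17)^2 + 0^2) = sqrt(289) = 17


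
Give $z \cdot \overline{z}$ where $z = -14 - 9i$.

z * conjugate(z) = |z|^2 = a^2 + b^2
= (-14)^2 + (-9)^2 = 277


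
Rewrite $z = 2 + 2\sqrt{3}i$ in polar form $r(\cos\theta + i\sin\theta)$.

r = |z| = sqrt(a^2 + b^2) = sqrt((2)^2 + (2*sqrt(3))^2) = sqrt(4 + 12) = sqrt(16) = 4
θ = arctan(b/a) = arctan(3.4641/2) (quadrant-adjusted) = 60°
z = 4(cos 60° + i sin 60°)


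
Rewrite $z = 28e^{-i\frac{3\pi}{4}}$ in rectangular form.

a = r cos θ = 28 * -sqrt(2)/2 = -14*sqrt(2)
b = r sin θ = 28 * -sqrt(2)/2 = -14*sqrt(2)
z = -14*sqrt(2) - 14*sqrt(2)i


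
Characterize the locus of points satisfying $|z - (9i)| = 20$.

|z - z0| = r describes a circle centered at z0 with radius r
Here z0 = 9i and r = 20
Locus: Circle centered at (0, 9) with radius 20
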